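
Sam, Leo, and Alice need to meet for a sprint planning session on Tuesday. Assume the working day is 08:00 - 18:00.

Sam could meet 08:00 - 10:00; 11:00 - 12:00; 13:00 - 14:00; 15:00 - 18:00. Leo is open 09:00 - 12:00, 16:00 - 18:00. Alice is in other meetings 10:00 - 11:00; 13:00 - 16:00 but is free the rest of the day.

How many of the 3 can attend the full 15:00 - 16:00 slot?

1

Sam free: 08:00-10:00, 11:00-12:00, 13:00-14:00, 15:00-18:00.
Leo free: 09:00-12:00, 16:00-18:00.
Alice free: 08:00-10:00, 11:00-13:00, 16:00-18:00 (invert busy blocks within the working day).
Sam can make the full 15:00-16:00 slot — that's 1.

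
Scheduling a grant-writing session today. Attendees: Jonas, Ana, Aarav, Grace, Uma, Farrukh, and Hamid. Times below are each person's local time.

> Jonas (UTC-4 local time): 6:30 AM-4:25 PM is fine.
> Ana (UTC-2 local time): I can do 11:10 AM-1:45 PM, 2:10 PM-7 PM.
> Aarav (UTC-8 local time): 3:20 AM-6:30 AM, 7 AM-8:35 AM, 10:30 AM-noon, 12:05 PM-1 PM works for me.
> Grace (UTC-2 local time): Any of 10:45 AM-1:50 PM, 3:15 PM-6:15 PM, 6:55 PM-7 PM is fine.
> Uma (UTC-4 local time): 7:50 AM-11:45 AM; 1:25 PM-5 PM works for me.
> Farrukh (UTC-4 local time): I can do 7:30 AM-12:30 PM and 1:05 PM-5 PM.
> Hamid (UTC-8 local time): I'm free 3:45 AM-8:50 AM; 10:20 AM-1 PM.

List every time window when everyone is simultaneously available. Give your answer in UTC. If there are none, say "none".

13:10-14:30, 15:00-15:45, 18:30-20:00, 20:05-20:15

Jonas in UTC: 10:30-20:25 (add 4h to convert from UTC-4).
Ana in UTC: 13:10-15:45, 16:10-21:00 (add 2h to convert from UTC-2).
Aarav in UTC: 11:20-14:30, 15:00-16:35, 18:30-20:00, 20:05-21:00 (add 8h to convert from UTC-8).
Grace in UTC: 12:45-15:50, 17:15-20:15, 20:55-21:00 (add 2h to convert from UTC-2).
Uma in UTC: 11:50-15:45, 17:25-21:00 (add 4h to convert from UTC-4).
Farrukh in UTC: 11:30-16:30, 17:05-21:00 (add 4h to convert from UTC-4).
Hamid in UTC: 11:45-16:50, 18:20-21:00 (add 8h to convert from UTC-8).
Jonas ∩ Ana: 13:10-15:45, 16:10-20:25.
Jonas ∩ Ana ∩ Aarav: 13:10-14:30, 15:00-15:45, 16:10-16:35, 18:30-20:00, 20:05-20:25.
Jonas ∩ Ana ∩ Aarav ∩ Grace: 13:10-14:30, 15:00-15:45, 18:30-20:00, 20:05-20:15.
Jonas ∩ Ana ∩ Aarav ∩ Grace ∩ Uma: 13:10-14:30, 15:00-15:45, 18:30-20:00, 20:05-20:15.
Jonas ∩ Ana ∩ Aarav ∩ Grace ∩ Uma ∩ Farrukh: 13:10-14:30, 15:00-15:45, 18:30-20:00, 20:05-20:15.
Jonas ∩ Ana ∩ Aarav ∩ Grace ∩ Uma ∩ Farrukh ∩ Hamid: 13:10-14:30, 15:00-15:45, 18:30-20:00, 20:05-20:15.
So the common availability across everyone is 13:10-14:30, 15:00-15:45, 18:30-20:00, 20:05-20:15.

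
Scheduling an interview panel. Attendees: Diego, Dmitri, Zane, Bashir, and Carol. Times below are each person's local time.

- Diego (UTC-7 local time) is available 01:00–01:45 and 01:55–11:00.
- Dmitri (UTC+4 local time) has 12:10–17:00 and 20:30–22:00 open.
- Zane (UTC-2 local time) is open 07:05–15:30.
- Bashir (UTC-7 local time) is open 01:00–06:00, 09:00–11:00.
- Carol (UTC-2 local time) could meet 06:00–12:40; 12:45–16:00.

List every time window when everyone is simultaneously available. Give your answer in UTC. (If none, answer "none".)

Diego in UTC: 08:00-08:45, 08:55-18:00 (add 7h to convert from UTC-7).
Dmitri in UTC: 08:10-13:00, 16:30-18:00 (subtract 4h to convert from UTC+4).
Zane in UTC: 09:05-17:30 (add 2h to convert from UTC-2).
Bashir in UTC: 08:00-13:00, 16:00-18:00 (add 7h to convert from UTC-7).
Carol in UTC: 08:00-14:40, 14:45-18:00 (add 2h to convert from UTC-2).
Diego ∩ Dmitri: 08:10-08:45, 08:55-13:00, 16:30-18:00.
Diego ∩ Dmitri ∩ Zane: 09:05-13:00, 16:30-17:30.
Diego ∩ Dmitri ∩ Zane ∩ Bashir: 09:05-13:00, 16:30-17:30.
Diego ∩ Dmitri ∩ Zane ∩ Bashir ∩ Carol: 09:05-13:00, 16:30-17:30.
So the common availability across everyone is 09:05-13:00, 16:30-17:30.

09:05-13:00, 16:30-17:30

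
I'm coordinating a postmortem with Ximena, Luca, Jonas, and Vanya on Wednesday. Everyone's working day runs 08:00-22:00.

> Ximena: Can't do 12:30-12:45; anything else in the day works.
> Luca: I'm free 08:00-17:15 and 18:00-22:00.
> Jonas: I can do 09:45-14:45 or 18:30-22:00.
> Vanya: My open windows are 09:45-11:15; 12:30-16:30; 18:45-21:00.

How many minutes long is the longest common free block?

Ximena free: 08:00-12:30, 12:45-22:00 (invert busy blocks within the working day).
Luca free: 08:00-17:15, 18:00-22:00.
Jonas free: 09:45-14:45, 18:30-22:00.
Vanya free: 09:45-11:15, 12:30-16:30, 18:45-21:00.
Ximena ∩ Luca: 08:00-12:30, 12:45-17:15, 18:00-22:00.
Ximena ∩ Luca ∩ Jonas: 09:45-12:30, 12:45-14:45, 18:30-22:00.
Ximena ∩ Luca ∩ Jonas ∩ Vanya: 09:45-11:15, 12:45-14:45, 18:45-21:00.
The longest is 18:45-21:00 at 135 minutes.

135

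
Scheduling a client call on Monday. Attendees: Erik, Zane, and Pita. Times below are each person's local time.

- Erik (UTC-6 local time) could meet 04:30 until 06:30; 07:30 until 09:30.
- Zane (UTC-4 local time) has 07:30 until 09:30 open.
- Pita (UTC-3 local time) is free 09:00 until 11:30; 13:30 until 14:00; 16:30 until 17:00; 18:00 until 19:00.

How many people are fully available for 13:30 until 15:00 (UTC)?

Erik in UTC: 10:30-12:30, 13:30-15:30 (add 6h to convert from UTC-6).
Zane in UTC: 11:30-13:30 (add 4h to convert from UTC-4).
Pita in UTC: 12:00-14:30, 16:30-17:00, 19:30-20:00, 21:00-22:00 (add 3h to convert from UTC-3).
Erik can make the full 13:30-15:00 slot — that's 1.

1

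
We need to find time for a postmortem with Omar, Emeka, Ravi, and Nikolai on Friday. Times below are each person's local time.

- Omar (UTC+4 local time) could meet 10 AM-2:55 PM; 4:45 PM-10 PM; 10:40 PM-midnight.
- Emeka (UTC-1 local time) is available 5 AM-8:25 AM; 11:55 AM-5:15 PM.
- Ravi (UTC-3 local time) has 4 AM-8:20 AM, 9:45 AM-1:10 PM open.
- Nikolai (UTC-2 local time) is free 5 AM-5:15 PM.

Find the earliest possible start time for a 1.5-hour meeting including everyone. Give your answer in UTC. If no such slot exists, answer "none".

07:00

Omar in UTC: 06:00-10:55, 12:45-18:00, 18:40-20:00 (subtract 4h to convert from UTC+4).
Emeka in UTC: 06:00-09:25, 12:55-18:15 (add 1h to convert from UTC-1).
Ravi in UTC: 07:00-11:20, 12:45-16:10 (add 3h to convert from UTC-3).
Nikolai in UTC: 07:00-19:15 (add 2h to convert from UTC-2).
Omar ∩ Emeka: 06:00-09:25, 12:55-18:00.
Omar ∩ Emeka ∩ Ravi: 07:00-09:25, 12:55-16:10.
Omar ∩ Emeka ∩ Ravi ∩ Nikolai: 07:00-09:25, 12:55-16:10.
So the common availability across everyone is 07:00-09:25, 12:55-16:10.
The first common window of at least 90 minutes is 07:00-09:25, so the earliest start is 07:00.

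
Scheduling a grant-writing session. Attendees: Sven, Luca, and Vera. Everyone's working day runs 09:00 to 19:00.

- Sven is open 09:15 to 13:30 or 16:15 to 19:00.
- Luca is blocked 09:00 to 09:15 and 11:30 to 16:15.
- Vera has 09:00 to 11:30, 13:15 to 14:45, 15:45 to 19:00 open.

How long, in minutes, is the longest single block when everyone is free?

Sven free: 09:15-13:30, 16:15-19:00.
Luca free: 09:15-11:30, 16:15-19:00 (invert busy blocks within the working day).
Vera free: 09:00-11:30, 13:15-14:45, 15:45-19:00.
Sven ∩ Luca: 09:15-11:30, 16:15-19:00.
Sven ∩ Luca ∩ Vera: 09:15-11:30, 16:15-19:00.
Those are the intersection windows.
The longest is 16:15-19:00 at 165 minutes.

165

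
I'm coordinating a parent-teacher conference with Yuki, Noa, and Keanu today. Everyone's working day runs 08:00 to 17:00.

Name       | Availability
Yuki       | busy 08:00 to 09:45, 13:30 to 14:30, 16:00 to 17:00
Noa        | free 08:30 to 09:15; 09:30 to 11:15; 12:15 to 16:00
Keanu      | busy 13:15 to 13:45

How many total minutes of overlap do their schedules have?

Yuki free: 09:45-13:30, 14:30-16:00 (invert busy blocks within the working day).
Noa free: 08:30-09:15, 09:30-11:15, 12:15-16:00.
Keanu free: 08:00-13:15, 13:45-17:00 (invert busy blocks within the working day).
Yuki ∩ Noa: 09:45-11:15, 12:15-13:30, 14:30-16:00.
Yuki ∩ Noa ∩ Keanu: 09:45-11:15, 12:15-13:15, 14:30-16:00.
Summing the common windows: 90 + 60 + 90 = 240 minutes.

240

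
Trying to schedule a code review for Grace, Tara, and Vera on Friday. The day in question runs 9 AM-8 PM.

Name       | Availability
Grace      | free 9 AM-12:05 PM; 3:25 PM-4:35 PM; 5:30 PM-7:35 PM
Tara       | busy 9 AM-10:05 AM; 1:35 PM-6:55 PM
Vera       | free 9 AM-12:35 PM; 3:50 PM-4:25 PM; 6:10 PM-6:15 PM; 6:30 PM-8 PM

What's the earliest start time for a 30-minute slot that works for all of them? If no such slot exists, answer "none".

Grace free: 09:00-12:05, 15:25-16:35, 17:30-19:35.
Tara free: 10:05-13:35, 18:55-20:00 (invert busy blocks within the working day).
Vera free: 09:00-12:35, 15:50-16:25, 18:10-18:15, 18:30-20:00.
Grace ∩ Tara: 10:05-12:05, 18:55-19:35.
Grace ∩ Tara ∩ Vera: 10:05-12:05, 18:55-19:35.
The first common window of at least 30 minutes is 10:05-12:05, so the earliest start is 10:05.

10:05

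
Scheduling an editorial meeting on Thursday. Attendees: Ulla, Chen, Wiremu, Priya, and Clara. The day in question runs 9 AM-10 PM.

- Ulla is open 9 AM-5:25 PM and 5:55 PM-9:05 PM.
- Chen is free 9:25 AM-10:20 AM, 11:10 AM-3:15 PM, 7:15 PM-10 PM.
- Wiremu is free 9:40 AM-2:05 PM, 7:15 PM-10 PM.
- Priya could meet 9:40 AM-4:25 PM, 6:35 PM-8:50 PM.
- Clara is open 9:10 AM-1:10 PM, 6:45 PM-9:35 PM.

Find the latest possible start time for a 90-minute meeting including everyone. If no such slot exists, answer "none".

19:20

Ulla ∩ Chen: 09:25-10:20, 11:10-15:15, 19:15-21:05.
Ulla ∩ Chen ∩ Wiremu: 09:40-10:20, 11:10-14:05, 19:15-21:05.
Ulla ∩ Chen ∩ Wiremu ∩ Priya: 09:40-10:20, 11:10-14:05, 19:15-20:50.
Ulla ∩ Chen ∩ Wiremu ∩ Priya ∩ Clara: 09:40-10:20, 11:10-13:10, 19:15-20:50.
The last common window of at least 90 minutes is 19:15-20:50; a 90-minute meeting can start as late as 19:20 and still end by 20:50.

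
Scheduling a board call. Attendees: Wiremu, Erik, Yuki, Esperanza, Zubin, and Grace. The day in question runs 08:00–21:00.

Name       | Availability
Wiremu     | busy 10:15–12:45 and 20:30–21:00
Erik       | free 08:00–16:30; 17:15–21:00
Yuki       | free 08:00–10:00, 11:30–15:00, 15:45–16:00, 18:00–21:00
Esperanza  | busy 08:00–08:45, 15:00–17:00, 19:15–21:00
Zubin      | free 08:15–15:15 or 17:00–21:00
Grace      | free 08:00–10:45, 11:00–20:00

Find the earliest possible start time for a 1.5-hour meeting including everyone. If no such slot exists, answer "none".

12:45

Wiremu free: 08:00-10:15, 12:45-20:30 (invert busy blocks within the working day).
Erik free: 08:00-16:30, 17:15-21:00.
Yuki free: 08:00-10:00, 11:30-15:00, 15:45-16:00, 18:00-21:00.
Esperanza free: 08:45-15:00, 17:00-19:15 (invert busy blocks within the working day).
Zubin free: 08:15-15:15, 17:00-21:00.
Grace free: 08:00-10:45, 11:00-20:00.
Wiremu ∩ Erik: 08:00-10:15, 12:45-16:30, 17:15-20:30.
Wiremu ∩ Erik ∩ Yuki: 08:00-10:00, 12:45-15:00, 15:45-16:00, 18:00-20:30.
Wiremu ∩ Erik ∩ Yuki ∩ Esperanza: 08:45-10:00, 12:45-15:00, 18:00-19:15.
Wiremu ∩ Erik ∩ Yuki ∩ Esperanza ∩ Zubin: 08:45-10:00, 12:45-15:00, 18:00-19:15.
Wiremu ∩ Erik ∩ Yuki ∩ Esperanza ∩ Zubin ∩ Grace: 08:45-10:00, 12:45-15:00, 18:00-19:15.
The first common window of at least 90 minutes is 12:45-15:00, so the earliest start is 12:45.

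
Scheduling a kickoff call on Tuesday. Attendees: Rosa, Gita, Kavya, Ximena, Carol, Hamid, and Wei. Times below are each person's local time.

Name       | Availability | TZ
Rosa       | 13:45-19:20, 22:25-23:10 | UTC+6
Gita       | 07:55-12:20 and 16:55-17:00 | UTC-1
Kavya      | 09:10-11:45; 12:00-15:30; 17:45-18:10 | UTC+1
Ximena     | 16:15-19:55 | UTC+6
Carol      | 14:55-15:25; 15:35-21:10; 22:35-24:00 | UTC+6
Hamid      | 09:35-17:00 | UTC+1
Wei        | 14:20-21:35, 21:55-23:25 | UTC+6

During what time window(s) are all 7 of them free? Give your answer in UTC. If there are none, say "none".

Rosa in UTC: 07:45-13:20, 16:25-17:10 (subtract 6h to convert from UTC+6).
Gita in UTC: 08:55-13:20, 17:55-18:00 (add 1h to convert from UTC-1).
Kavya in UTC: 08:10-10:45, 11:00-14:30, 16:45-17:10 (subtract 1h to convert from UTC+1).
Ximena in UTC: 10:15-13:55 (subtract 6h to convert from UTC+6).
Carol in UTC: 08:55-09:25, 09:35-15:10, 16:35-18:00 (subtract 6h to convert from UTC+6).
Hamid in UTC: 08:35-16:00 (subtract 1h to convert from UTC+1).
Wei in UTC: 08:20-15:35, 15:55-17:25 (subtract 6h to convert from UTC+6).
Rosa ∩ Gita: 08:55-13:20.
Rosa ∩ Gita ∩ Kavya: 08:55-10:45, 11:00-13:20.
Rosa ∩ Gita ∩ Kavya ∩ Ximena: 10:15-10:45, 11:00-13:20.
Rosa ∩ Gita ∩ Kavya ∩ Ximena ∩ Carol: 10:15-10:45, 11:00-13:20.
Rosa ∩ Gita ∩ Kavya ∩ Ximena ∩ Carol ∩ Hamid: 10:15-10:45, 11:00-13:20.
Rosa ∩ Gita ∩ Kavya ∩ Ximena ∩ Carol ∩ Hamid ∩ Wei: 10:15-10:45, 11:00-13:20.
So the common availability across everyone is 10:15-10:45, 11:00-13:20.

10:15-10:45, 11:00-13:20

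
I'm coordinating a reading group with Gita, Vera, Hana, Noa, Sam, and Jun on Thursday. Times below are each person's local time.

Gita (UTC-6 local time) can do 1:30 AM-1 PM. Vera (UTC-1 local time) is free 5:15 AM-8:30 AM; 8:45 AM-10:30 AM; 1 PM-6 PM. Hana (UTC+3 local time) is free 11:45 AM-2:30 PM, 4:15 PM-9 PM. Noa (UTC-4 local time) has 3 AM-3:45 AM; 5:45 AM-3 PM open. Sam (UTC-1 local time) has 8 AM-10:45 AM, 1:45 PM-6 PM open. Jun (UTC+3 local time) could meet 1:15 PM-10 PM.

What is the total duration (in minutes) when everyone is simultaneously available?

270

Gita in UTC: 07:30-19:00 (add 6h to convert from UTC-6).
Vera in UTC: 06:15-09:30, 09:45-11:30, 14:00-19:00 (add 1h to convert from UTC-1).
Hana in UTC: 08:45-11:30, 13:15-18:00 (subtract 3h to convert from UTC+3).
Noa in UTC: 07:00-07:45, 09:45-19:00 (add 4h to convert from UTC-4).
Sam in UTC: 09:00-11:45, 14:45-19:00 (add 1h to convert from UTC-1).
Jun in UTC: 10:15-19:00 (subtract 3h to convert from UTC+3).
Gita ∩ Vera: 07:30-09:30, 09:45-11:30, 14:00-19:00.
Gita ∩ Vera ∩ Hana: 08:45-09:30, 09:45-11:30, 14:00-18:00.
Gita ∩ Vera ∩ Hana ∩ Noa: 09:45-11:30, 14:00-18:00.
Gita ∩ Vera ∩ Hana ∩ Noa ∩ Sam: 09:45-11:30, 14:45-18:00.
Gita ∩ Vera ∩ Hana ∩ Noa ∩ Sam ∩ Jun: 10:15-11:30, 14:45-18:00.
Summing the common windows: 75 + 195 = 270 minutes.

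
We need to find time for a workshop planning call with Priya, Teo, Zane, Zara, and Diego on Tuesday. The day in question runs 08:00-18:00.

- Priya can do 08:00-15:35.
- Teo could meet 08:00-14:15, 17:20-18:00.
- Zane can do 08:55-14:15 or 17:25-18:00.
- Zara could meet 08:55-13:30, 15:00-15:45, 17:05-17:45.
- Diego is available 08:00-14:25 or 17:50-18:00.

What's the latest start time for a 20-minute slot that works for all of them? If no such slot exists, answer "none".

13:10

Priya ∩ Teo: 08:00-14:15.
Priya ∩ Teo ∩ Zane: 08:55-14:15.
Priya ∩ Teo ∩ Zane ∩ Zara: 08:55-13:30.
Priya ∩ Teo ∩ Zane ∩ Zara ∩ Diego: 08:55-13:30.
The last common window of at least 20 minutes is 08:55-13:30; a 20-minute meeting can start as late as 13:10 and still end by 13:30.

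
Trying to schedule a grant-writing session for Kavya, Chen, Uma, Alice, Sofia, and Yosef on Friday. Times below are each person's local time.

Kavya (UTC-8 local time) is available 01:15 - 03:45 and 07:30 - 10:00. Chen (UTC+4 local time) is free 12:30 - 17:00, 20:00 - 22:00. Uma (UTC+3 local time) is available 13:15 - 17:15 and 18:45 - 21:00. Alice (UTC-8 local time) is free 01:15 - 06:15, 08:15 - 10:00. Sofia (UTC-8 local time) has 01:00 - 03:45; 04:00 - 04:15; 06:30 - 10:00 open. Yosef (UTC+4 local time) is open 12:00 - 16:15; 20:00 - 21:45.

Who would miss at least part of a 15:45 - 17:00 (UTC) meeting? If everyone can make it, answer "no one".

Kavya in UTC: 09:15-11:45, 15:30-18:00 (add 8h to convert from UTC-8).
Chen in UTC: 08:30-13:00, 16:00-18:00 (subtract 4h to convert from UTC+4).
Uma in UTC: 10:15-14:15, 15:45-18:00 (subtract 3h to convert from UTC+3).
Alice in UTC: 09:15-14:15, 16:15-18:00 (add 8h to convert from UTC-8).
Sofia in UTC: 09:00-11:45, 12:00-12:15, 14:30-18:00 (add 8h to convert from UTC-8).
Yosef in UTC: 08:00-12:15, 16:00-17:45 (subtract 4h to convert from UTC+4).
Kavya: free for 15:45-17:00. Chen: not fully free for 15:45-17:00. Uma: free for 15:45-17:00. Alice: not fully free for 15:45-17:00. Sofia: free for 15:45-17:00. Yosef: not fully free for 15:45-17:00.

Alice, Chen, Yosef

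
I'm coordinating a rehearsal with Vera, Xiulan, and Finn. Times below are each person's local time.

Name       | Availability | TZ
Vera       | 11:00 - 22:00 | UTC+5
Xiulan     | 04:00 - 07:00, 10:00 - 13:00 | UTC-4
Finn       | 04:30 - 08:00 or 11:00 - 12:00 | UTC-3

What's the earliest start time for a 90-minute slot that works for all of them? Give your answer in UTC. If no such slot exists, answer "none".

Vera in UTC: 06:00-17:00 (subtract 5h to convert from UTC+5).
Xiulan in UTC: 08:00-11:00, 14:00-17:00 (add 4h to convert from UTC-4).
Finn in UTC: 07:30-11:00, 14:00-15:00 (add 3h to convert from UTC-3).
Vera ∩ Xiulan: 08:00-11:00, 14:00-17:00.
Vera ∩ Xiulan ∩ Finn: 08:00-11:00, 14:00-15:00.
The first common window of at least 90 minutes is 08:00-11:00, so the earliest start is 08:00.

08:00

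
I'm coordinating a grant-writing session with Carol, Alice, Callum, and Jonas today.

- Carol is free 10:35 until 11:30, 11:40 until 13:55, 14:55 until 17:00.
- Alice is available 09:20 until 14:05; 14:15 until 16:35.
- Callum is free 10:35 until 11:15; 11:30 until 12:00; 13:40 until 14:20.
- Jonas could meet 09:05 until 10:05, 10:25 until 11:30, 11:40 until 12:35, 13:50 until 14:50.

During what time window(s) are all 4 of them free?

Carol ∩ Alice: 10:35-11:30, 11:40-13:55, 14:55-16:35.
Carol ∩ Alice ∩ Callum: 10:35-11:15, 11:40-12:00, 13:40-13:55.
Carol ∩ Alice ∩ Callum ∩ Jonas: 10:35-11:15, 11:40-12:00, 13:50-13:55.

10:35-11:15, 11:40-12:00, 13:50-13:55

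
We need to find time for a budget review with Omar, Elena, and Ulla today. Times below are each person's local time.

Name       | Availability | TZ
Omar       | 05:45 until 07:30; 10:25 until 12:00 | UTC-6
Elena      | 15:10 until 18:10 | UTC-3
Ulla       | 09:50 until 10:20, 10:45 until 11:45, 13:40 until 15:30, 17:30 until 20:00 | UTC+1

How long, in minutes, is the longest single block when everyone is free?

0

Omar in UTC: 11:45-13:30, 16:25-18:00 (add 6h to convert from UTC-6).
Elena in UTC: 18:10-21:10 (add 3h to convert from UTC-3).
Ulla in UTC: 08:50-09:20, 09:45-10:45, 12:40-14:30, 16:30-19:00 (subtract 1h to convert from UTC+1).
Omar ∩ Elena: ∅.
Omar ∩ Elena ∩ Ulla: ∅.
There is no time when everyone is free.
No common window exists, so the longest block is 0 minutes.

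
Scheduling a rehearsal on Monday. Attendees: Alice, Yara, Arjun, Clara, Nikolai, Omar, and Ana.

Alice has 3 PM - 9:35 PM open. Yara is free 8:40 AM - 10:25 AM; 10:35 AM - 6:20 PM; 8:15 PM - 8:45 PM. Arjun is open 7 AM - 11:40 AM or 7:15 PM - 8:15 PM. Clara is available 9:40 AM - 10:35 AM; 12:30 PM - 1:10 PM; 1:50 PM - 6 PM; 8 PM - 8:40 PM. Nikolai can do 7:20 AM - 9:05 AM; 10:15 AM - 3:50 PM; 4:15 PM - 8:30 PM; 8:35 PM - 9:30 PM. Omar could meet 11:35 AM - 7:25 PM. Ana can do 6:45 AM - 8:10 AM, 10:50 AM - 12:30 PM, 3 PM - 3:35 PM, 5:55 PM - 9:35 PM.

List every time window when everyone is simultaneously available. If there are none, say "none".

Alice ∩ Yara: 15:00-18:20, 20:15-20:45.
Alice ∩ Yara ∩ Arjun: ∅.
Alice ∩ Yara ∩ Arjun ∩ Clara: ∅.
Alice ∩ Yara ∩ Arjun ∩ Clara ∩ Nikolai: ∅.
Alice ∩ Yara ∩ Arjun ∩ Clara ∩ Nikolai ∩ Omar: ∅.
Alice ∩ Yara ∩ Arjun ∩ Clara ∩ Nikolai ∩ Omar ∩ Ana: ∅.
There is no time when everyone is free.

none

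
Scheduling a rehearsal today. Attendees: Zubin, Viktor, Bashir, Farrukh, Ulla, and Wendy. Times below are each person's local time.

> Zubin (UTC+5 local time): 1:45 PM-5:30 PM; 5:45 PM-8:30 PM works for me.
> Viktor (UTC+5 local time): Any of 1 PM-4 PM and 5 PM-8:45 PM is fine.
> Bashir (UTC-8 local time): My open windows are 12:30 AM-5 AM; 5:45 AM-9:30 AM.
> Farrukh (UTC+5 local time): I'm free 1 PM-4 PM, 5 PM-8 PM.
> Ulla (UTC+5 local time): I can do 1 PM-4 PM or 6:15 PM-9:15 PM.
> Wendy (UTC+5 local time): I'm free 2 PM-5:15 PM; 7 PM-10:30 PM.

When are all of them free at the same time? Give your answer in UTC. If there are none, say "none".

Zubin in UTC: 08:45-12:30, 12:45-15:30 (subtract 5h to convert from UTC+5).
Viktor in UTC: 08:00-11:00, 12:00-15:45 (subtract 5h to convert from UTC+5).
Bashir in UTC: 08:30-13:00, 13:45-17:30 (add 8h to convert from UTC-8).
Farrukh in UTC: 08:00-11:00, 12:00-15:00 (subtract 5h to convert from UTC+5).
Ulla in UTC: 08:00-11:00, 13:15-16:15 (subtract 5h to convert from UTC+5).
Wendy in UTC: 09:00-12:15, 14:00-17:30 (subtract 5h to convert from UTC+5).
Zubin ∩ Viktor: 08:45-11:00, 12:00-12:30, 12:45-15:30.
Zubin ∩ Viktor ∩ Bashir: 08:45-11:00, 12:00-12:30, 12:45-13:00, 13:45-15:30.
Zubin ∩ Viktor ∩ Bashir ∩ Farrukh: 08:45-11:00, 12:00-12:30, 12:45-13:00, 13:45-15:00.
Zubin ∩ Viktor ∩ Bashir ∩ Farrukh ∩ Ulla: 08:45-11:00, 13:45-15:00.
Zubin ∩ Viktor ∩ Bashir ∩ Farrukh ∩ Ulla ∩ Wendy: 09:00-11:00, 14:00-15:00.

09:00-11:00, 14:00-15:00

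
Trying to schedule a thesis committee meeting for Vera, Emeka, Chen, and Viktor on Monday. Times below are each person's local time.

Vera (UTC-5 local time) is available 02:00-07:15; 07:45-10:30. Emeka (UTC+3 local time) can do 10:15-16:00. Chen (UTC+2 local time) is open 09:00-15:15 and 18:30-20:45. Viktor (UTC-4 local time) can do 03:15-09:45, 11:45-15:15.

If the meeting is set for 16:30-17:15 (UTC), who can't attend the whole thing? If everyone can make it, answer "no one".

Vera in UTC: 07:00-12:15, 12:45-15:30 (add 5h to convert from UTC-5).
Emeka in UTC: 07:15-13:00 (subtract 3h to convert from UTC+3).
Chen in UTC: 07:00-13:15, 16:30-18:45 (subtract 2h to convert from UTC+2).
Viktor in UTC: 07:15-13:45, 15:45-19:15 (add 4h to convert from UTC-4).
Vera: not fully free for 16:30-17:15. Emeka: not fully free for 16:30-17:15. Chen: free for 16:30-17:15. Viktor: free for 16:30-17:15.

Emeka, Vera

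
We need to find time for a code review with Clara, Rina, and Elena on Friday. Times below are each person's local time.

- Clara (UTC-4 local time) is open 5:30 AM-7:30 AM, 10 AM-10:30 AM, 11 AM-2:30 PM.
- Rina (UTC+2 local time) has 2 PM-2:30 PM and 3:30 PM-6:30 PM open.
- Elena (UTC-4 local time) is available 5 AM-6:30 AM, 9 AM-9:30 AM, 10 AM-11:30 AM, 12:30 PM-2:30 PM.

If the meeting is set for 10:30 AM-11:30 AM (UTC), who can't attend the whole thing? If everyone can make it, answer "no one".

Elena, Rina

Clara in UTC: 09:30-11:30, 14:00-14:30, 15:00-18:30 (add 4h to convert from UTC-4).
Rina in UTC: 12:00-12:30, 13:30-16:30 (subtract 2h to convert from UTC+2).
Elena in UTC: 09:00-10:30, 13:00-13:30, 14:00-15:30, 16:30-18:30 (add 4h to convert from UTC-4).
Clara: free for 10:30-11:30. Rina: not fully free for 10:30-11:30. Elena: not fully free for 10:30-11:30.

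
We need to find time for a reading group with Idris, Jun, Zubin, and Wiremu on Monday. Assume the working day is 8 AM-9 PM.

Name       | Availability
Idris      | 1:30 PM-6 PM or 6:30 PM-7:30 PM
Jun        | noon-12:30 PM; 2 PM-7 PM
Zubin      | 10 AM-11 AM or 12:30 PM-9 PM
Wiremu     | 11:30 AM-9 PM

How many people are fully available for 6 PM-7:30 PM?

2

Zubin and Wiremu can make the full 18:00-19:30 slot — that's 2.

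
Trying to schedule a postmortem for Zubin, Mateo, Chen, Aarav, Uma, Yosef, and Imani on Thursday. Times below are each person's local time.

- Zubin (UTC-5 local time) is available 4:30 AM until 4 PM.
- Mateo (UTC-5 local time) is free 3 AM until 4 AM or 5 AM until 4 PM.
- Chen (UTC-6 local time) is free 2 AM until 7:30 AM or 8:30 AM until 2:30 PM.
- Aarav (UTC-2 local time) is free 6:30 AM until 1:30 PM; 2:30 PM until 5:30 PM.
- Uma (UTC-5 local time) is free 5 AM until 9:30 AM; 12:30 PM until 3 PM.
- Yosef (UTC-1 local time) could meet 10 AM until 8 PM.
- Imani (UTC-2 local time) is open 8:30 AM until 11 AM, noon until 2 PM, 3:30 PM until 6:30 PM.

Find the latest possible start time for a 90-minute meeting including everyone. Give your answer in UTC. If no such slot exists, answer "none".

18:00

Zubin in UTC: 09:30-21:00 (add 5h to convert from UTC-5).
Mateo in UTC: 08:00-09:00, 10:00-21:00 (add 5h to convert from UTC-5).
Chen in UTC: 08:00-13:30, 14:30-20:30 (add 6h to convert from UTC-6).
Aarav in UTC: 08:30-15:30, 16:30-19:30 (add 2h to convert from UTC-2).
Uma in UTC: 10:00-14:30, 17:30-20:00 (add 5h to convert from UTC-5).
Yosef in UTC: 11:00-21:00 (add 1h to convert from UTC-1).
Imani in UTC: 10:30-13:00, 14:00-16:00, 17:30-20:30 (add 2h to convert from UTC-2).
Zubin ∩ Mateo: 10:00-21:00.
Zubin ∩ Mateo ∩ Chen: 10:00-13:30, 14:30-20:30.
Zubin ∩ Mateo ∩ Chen ∩ Aarav: 10:00-13:30, 14:30-15:30, 16:30-19:30.
Zubin ∩ Mateo ∩ Chen ∩ Aarav ∩ Uma: 10:00-13:30, 17:30-19:30.
Zubin ∩ Mateo ∩ Chen ∩ Aarav ∩ Uma ∩ Yosef: 11:00-13:30, 17:30-19:30.
Zubin ∩ Mateo ∩ Chen ∩ Aarav ∩ Uma ∩ Yosef ∩ Imani: 11:00-13:00, 17:30-19:30.
Those are the intersection windows.
The last common window of at least 90 minutes is 17:30-19:30; a 90-minute meeting can start as late as 18:00 and still end by 19:30.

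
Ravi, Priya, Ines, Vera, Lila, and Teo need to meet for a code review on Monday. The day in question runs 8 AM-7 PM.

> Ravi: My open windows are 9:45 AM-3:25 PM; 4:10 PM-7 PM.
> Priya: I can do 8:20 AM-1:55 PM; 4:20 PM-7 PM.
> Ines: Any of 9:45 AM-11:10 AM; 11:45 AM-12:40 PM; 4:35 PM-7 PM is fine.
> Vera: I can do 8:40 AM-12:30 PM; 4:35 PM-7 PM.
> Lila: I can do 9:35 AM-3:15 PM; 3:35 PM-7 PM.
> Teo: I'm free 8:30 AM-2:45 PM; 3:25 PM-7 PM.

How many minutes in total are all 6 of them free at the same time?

275

Ravi ∩ Priya: 09:45-13:55, 16:20-19:00.
Ravi ∩ Priya ∩ Ines: 09:45-11:10, 11:45-12:40, 16:35-19:00.
Ravi ∩ Priya ∩ Ines ∩ Vera: 09:45-11:10, 11:45-12:30, 16:35-19:00.
Ravi ∩ Priya ∩ Ines ∩ Vera ∩ Lila: 09:45-11:10, 11:45-12:30, 16:35-19:00.
Ravi ∩ Priya ∩ Ines ∩ Vera ∩ Lila ∩ Teo: 09:45-11:10, 11:45-12:30, 16:35-19:00.
So the common availability across everyone is 09:45-11:10, 11:45-12:30, 16:35-19:00.
Summing the common windows: 85 + 45 + 145 = 275 minutes.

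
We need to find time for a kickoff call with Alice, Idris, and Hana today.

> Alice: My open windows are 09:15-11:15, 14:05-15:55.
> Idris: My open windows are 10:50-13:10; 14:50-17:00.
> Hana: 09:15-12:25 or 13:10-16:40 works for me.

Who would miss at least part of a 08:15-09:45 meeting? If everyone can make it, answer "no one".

Alice: not fully free for 08:15-09:45. Idris: not fully free for 08:15-09:45. Hana: not fully free for 08:15-09:45.

Alice, Hana, Idris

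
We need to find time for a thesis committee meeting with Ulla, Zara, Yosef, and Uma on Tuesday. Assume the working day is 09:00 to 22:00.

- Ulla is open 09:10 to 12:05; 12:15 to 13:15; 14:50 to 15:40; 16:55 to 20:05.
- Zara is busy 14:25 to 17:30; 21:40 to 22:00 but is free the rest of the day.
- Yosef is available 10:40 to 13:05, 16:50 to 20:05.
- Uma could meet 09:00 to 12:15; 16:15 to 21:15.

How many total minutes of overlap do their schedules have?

Ulla free: 09:10-12:05, 12:15-13:15, 14:50-15:40, 16:55-20:05.
Zara free: 09:00-14:25, 17:30-21:40 (invert busy blocks within the working day).
Yosef free: 10:40-13:05, 16:50-20:05.
Uma free: 09:00-12:15, 16:15-21:15.
Ulla ∩ Zara: 09:10-12:05, 12:15-13:15, 17:30-20:05.
Ulla ∩ Zara ∩ Yosef: 10:40-12:05, 12:15-13:05, 17:30-20:05.
Ulla ∩ Zara ∩ Yosef ∩ Uma: 10:40-12:05, 17:30-20:05.
Those are the intersection windows.
Summing the common windows: 85 + 155 = 240 minutes.

240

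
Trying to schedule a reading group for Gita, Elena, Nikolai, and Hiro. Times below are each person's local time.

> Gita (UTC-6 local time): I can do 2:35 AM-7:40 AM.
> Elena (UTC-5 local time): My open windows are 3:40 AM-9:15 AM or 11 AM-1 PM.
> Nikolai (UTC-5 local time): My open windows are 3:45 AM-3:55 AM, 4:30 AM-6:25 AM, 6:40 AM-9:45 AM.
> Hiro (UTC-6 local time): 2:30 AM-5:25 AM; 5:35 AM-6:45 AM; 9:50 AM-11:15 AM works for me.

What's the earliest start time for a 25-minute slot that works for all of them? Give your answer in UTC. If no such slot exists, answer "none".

09:30

Gita in UTC: 08:35-13:40 (add 6h to convert from UTC-6).
Elena in UTC: 08:40-14:15, 16:00-18:00 (add 5h to convert from UTC-5).
Nikolai in UTC: 08:45-08:55, 09:30-11:25, 11:40-14:45 (add 5h to convert from UTC-5).
Hiro in UTC: 08:30-11:25, 11:35-12:45, 15:50-17:15 (add 6h to convert from UTC-6).
Gita ∩ Elena: 08:40-13:40.
Gita ∩ Elena ∩ Nikolai: 08:45-08:55, 09:30-11:25, 11:40-13:40.
Gita ∩ Elena ∩ Nikolai ∩ Hiro: 08:45-08:55, 09:30-11:25, 11:40-12:45.
The first common window of at least 25 minutes is 09:30-11:25, so the earliest start is 09:30.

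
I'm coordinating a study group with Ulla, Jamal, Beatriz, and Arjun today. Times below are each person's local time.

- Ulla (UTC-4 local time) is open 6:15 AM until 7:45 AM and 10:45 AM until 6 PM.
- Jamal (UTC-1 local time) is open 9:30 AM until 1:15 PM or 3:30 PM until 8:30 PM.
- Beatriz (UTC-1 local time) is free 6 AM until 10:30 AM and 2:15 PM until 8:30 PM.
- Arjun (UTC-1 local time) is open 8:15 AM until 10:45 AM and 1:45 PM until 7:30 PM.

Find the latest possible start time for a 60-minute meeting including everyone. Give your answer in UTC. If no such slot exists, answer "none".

19:30

Ulla in UTC: 10:15-11:45, 14:45-22:00 (add 4h to convert from UTC-4).
Jamal in UTC: 10:30-14:15, 16:30-21:30 (add 1h to convert from UTC-1).
Beatriz in UTC: 07:00-11:30, 15:15-21:30 (add 1h to convert from UTC-1).
Arjun in UTC: 09:15-11:45, 14:45-20:30 (add 1h to convert from UTC-1).
Ulla ∩ Jamal: 10:30-11:45, 16:30-21:30.
Ulla ∩ Jamal ∩ Beatriz: 10:30-11:30, 16:30-21:30.
Ulla ∩ Jamal ∩ Beatriz ∩ Arjun: 10:30-11:30, 16:30-20:30.
The last common window of at least 60 minutes is 16:30-20:30; a 60-minute meeting can start as late as 19:30 and still end by 20:30.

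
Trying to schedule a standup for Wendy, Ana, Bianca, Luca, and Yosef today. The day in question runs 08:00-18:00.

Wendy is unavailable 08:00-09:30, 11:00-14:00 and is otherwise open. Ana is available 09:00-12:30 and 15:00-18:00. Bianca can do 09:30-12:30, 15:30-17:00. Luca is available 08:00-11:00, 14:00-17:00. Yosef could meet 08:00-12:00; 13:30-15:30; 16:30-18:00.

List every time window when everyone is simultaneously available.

Wendy free: 09:30-11:00, 14:00-18:00 (invert busy blocks within the working day).
Ana free: 09:00-12:30, 15:00-18:00.
Bianca free: 09:30-12:30, 15:30-17:00.
Luca free: 08:00-11:00, 14:00-17:00.
Yosef free: 08:00-12:00, 13:30-15:30, 16:30-18:00.
Wendy ∩ Ana: 09:30-11:00, 15:00-18:00.
Wendy ∩ Ana ∩ Bianca: 09:30-11:00, 15:30-17:00.
Wendy ∩ Ana ∩ Bianca ∩ Luca: 09:30-11:00, 15:30-17:00.
Wendy ∩ Ana ∩ Bianca ∩ Luca ∩ Yosef: 09:30-11:00, 16:30-17:00.

09:30-11:00, 16:30-17:00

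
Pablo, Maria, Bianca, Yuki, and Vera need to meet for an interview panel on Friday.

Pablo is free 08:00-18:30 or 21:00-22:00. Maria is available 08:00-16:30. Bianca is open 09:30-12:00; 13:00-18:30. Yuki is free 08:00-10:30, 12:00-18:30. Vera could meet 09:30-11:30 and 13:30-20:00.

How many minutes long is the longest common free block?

180

Pablo ∩ Maria: 08:00-16:30.
Pablo ∩ Maria ∩ Bianca: 09:30-12:00, 13:00-16:30.
Pablo ∩ Maria ∩ Bianca ∩ Yuki: 09:30-10:30, 13:00-16:30.
Pablo ∩ Maria ∩ Bianca ∩ Yuki ∩ Vera: 09:30-10:30, 13:30-16:30.
So the common availability across everyone is 09:30-10:30, 13:30-16:30.
The longest is 13:30-16:30 at 180 minutes.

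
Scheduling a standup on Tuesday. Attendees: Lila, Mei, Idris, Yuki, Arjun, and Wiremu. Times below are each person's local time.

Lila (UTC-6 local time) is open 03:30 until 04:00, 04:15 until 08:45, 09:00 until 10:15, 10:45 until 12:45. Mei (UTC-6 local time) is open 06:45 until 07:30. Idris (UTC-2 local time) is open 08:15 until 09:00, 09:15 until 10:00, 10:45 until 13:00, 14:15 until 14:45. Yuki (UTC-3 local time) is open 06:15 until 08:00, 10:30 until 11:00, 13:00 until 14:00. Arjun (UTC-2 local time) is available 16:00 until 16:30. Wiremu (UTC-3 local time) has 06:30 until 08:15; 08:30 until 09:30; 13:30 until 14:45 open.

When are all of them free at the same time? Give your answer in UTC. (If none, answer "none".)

Lila in UTC: 09:30-10:00, 10:15-14:45, 15:00-16:15, 16:45-18:45 (add 6h to convert from UTC-6).
Mei in UTC: 12:45-13:30 (add 6h to convert from UTC-6).
Idris in UTC: 10:15-11:00, 11:15-12:00, 12:45-15:00, 16:15-16:45 (add 2h to convert from UTC-2).
Yuki in UTC: 09:15-11:00, 13:30-14:00, 16:00-17:00 (add 3h to convert from UTC-3).
Arjun in UTC: 18:00-18:30 (add 2h to convert from UTC-2).
Wiremu in UTC: 09:30-11:15, 11:30-12:30, 16:30-17:45 (add 3h to convert from UTC-3).
Lila ∩ Mei: 12:45-13:30.
Lila ∩ Mei ∩ Idris: 12:45-13:30.
Lila ∩ Mei ∩ Idris ∩ Yuki: ∅.
Lila ∩ Mei ∩ Idris ∩ Yuki ∩ Arjun: ∅.
Lila ∩ Mei ∩ Idris ∩ Yuki ∩ Arjun ∩ Wiremu: ∅.
There is no time when everyone is free.

none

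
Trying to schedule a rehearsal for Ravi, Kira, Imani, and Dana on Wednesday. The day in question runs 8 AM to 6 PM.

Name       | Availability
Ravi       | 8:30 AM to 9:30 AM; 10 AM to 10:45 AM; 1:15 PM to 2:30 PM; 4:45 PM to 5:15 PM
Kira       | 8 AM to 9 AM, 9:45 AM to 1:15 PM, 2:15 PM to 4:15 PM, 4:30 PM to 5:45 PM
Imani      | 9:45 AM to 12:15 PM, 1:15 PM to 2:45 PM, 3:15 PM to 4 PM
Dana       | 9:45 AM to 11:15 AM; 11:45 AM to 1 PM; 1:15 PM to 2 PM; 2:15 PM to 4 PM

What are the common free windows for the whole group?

10:00-10:45, 14:15-14:30

Ravi ∩ Kira: 08:30-09:00, 10:00-10:45, 14:15-14:30, 16:45-17:15.
Ravi ∩ Kira ∩ Imani: 10:00-10:45, 14:15-14:30.
Ravi ∩ Kira ∩ Imani ∩ Dana: 10:00-10:45, 14:15-14:30.
Those are the intersection windows.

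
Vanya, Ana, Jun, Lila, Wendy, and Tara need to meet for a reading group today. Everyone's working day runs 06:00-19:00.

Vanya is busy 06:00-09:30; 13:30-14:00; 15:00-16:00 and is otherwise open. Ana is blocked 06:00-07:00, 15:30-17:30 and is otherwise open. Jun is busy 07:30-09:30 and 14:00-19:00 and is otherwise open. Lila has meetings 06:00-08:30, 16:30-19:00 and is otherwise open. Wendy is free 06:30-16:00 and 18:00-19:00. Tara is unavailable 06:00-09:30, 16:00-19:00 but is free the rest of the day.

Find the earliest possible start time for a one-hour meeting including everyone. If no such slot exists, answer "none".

Vanya free: 09:30-13:30, 14:00-15:00, 16:00-19:00 (invert busy blocks within the working day).
Ana free: 07:00-15:30, 17:30-19:00 (invert busy blocks within the working day).
Jun free: 06:00-07:30, 09:30-14:00 (invert busy blocks within the working day).
Lila free: 08:30-16:30 (invert busy blocks within the working day).
Wendy free: 06:30-16:00, 18:00-19:00.
Tara free: 09:30-16:00 (invert busy blocks within the working day).
Vanya ∩ Ana: 09:30-13:30, 14:00-15:00, 17:30-19:00.
Vanya ∩ Ana ∩ Jun: 09:30-13:30.
Vanya ∩ Ana ∩ Jun ∩ Lila: 09:30-13:30.
Vanya ∩ Ana ∩ Jun ∩ Lila ∩ Wendy: 09:30-13:30.
Vanya ∩ Ana ∩ Jun ∩ Lila ∩ Wendy ∩ Tara: 09:30-13:30.
So the common availability across everyone is 09:30-13:30.
The first common window of at least 60 minutes is 09:30-13:30, so the earliest start is 09:30.

09:30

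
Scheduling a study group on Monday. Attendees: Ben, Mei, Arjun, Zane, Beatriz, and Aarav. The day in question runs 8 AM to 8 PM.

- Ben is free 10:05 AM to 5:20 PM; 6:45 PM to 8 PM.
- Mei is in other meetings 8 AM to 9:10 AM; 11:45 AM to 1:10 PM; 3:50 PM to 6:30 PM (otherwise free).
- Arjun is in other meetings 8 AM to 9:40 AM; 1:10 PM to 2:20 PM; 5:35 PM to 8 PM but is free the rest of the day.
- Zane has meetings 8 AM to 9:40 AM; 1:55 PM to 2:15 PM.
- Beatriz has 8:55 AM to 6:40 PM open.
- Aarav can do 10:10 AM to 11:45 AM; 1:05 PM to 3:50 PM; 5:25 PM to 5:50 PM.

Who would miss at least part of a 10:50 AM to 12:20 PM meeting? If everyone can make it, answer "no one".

Ben free: 10:05-17:20, 18:45-20:00.
Mei free: 09:10-11:45, 13:10-15:50, 18:30-20:00 (invert busy blocks within the working day).
Arjun free: 09:40-13:10, 14:20-17:35 (invert busy blocks within the working day).
Zane free: 09:40-13:55, 14:15-20:00 (invert busy blocks within the working day).
Beatriz free: 08:55-18:40.
Aarav free: 10:10-11:45, 13:05-15:50, 17:25-17:50.
Ben: free for 10:50-12:20. Mei: not fully free for 10:50-12:20. Arjun: free for 10:50-12:20. Zane: free for 10:50-12:20. Beatriz: free for 10:50-12:20. Aarav: not fully free for 10:50-12:20.

Aarav, Mei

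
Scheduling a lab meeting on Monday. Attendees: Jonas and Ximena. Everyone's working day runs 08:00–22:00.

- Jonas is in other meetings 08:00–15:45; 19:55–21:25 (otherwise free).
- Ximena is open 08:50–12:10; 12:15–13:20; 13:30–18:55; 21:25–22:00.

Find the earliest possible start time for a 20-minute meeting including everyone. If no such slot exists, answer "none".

Jonas free: 15:45-19:55, 21:25-22:00 (invert busy blocks within the working day).
Ximena free: 08:50-12:10, 12:15-13:20, 13:30-18:55, 21:25-22:00.
Jonas ∩ Ximena: 15:45-18:55, 21:25-22:00.
The first common window of at least 20 minutes is 15:45-18:55, so the earliest start is 15:45.

15:45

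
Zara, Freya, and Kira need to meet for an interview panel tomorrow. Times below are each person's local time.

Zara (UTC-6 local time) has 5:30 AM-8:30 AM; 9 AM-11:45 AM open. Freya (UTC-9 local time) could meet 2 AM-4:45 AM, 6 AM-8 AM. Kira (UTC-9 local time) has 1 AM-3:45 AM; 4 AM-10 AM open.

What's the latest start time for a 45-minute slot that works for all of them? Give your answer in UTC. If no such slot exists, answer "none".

Zara in UTC: 11:30-14:30, 15:00-17:45 (add 6h to convert from UTC-6).
Freya in UTC: 11:00-13:45, 15:00-17:00 (add 9h to convert from UTC-9).
Kira in UTC: 10:00-12:45, 13:00-19:00 (add 9h to convert from UTC-9).
Zara ∩ Freya: 11:30-13:45, 15:00-17:00.
Zara ∩ Freya ∩ Kira: 11:30-12:45, 13:00-13:45, 15:00-17:00.
The last common window of at least 45 minutes is 15:00-17:00; a 45-minute meeting can start as late as 16:15 and still end by 17:00.

16:15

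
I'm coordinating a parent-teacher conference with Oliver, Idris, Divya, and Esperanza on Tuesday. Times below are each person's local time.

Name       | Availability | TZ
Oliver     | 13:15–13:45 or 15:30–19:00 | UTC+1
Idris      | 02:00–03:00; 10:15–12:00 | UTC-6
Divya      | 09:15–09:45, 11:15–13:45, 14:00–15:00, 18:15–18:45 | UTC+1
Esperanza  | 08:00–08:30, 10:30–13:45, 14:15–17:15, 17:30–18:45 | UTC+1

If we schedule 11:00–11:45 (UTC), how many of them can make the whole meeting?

Oliver in UTC: 12:15-12:45, 14:30-18:00 (subtract 1h to convert from UTC+1).
Idris in UTC: 08:00-09:00, 16:15-18:00 (add 6h to convert from UTC-6).
Divya in UTC: 08:15-08:45, 10:15-12:45, 13:00-14:00, 17:15-17:45 (subtract 1h to convert from UTC+1).
Esperanza in UTC: 07:00-07:30, 09:30-12:45, 13:15-16:15, 16:30-17:45 (subtract 1h to convert from UTC+1).
Divya and Esperanza can make the full 11:00-11:45 slot — that's 2.

2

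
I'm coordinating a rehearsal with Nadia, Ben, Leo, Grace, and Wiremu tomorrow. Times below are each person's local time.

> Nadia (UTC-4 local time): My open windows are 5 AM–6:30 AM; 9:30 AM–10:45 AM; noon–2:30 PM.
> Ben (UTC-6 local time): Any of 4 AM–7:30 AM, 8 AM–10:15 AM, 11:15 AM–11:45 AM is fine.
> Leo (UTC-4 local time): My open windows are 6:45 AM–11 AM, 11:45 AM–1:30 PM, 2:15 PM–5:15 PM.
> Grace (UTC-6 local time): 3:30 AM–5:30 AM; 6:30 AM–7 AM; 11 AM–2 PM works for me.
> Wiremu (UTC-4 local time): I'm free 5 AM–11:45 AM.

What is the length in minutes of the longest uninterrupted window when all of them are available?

Nadia in UTC: 09:00-10:30, 13:30-14:45, 16:00-18:30 (add 4h to convert from UTC-4).
Ben in UTC: 10:00-13:30, 14:00-16:15, 17:15-17:45 (add 6h to convert from UTC-6).
Leo in UTC: 10:45-15:00, 15:45-17:30, 18:15-21:15 (add 4h to convert from UTC-4).
Grace in UTC: 09:30-11:30, 12:30-13:00, 17:00-20:00 (add 6h to convert from UTC-6).
Wiremu in UTC: 09:00-15:45 (add 4h to convert from UTC-4).
Nadia ∩ Ben: 10:00-10:30, 14:00-14:45, 16:00-16:15, 17:15-17:45.
Nadia ∩ Ben ∩ Leo: 14:00-14:45, 16:00-16:15, 17:15-17:30.
Nadia ∩ Ben ∩ Leo ∩ Grace: 17:15-17:30.
Nadia ∩ Ben ∩ Leo ∩ Grace ∩ Wiremu: ∅.
There is no time when everyone is free.
No common window exists, so the longest block is 0 minutes.

0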